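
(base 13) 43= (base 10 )55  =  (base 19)2h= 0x37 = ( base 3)2001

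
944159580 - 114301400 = 829858180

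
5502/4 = 2751/2  =  1375.50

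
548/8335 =548/8335 = 0.07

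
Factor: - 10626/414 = -77/3 = - 3^(  -  1 )*7^1*11^1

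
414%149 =116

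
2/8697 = 2/8697 = 0.00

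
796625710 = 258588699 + 538037011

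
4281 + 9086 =13367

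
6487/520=12 +19/40  =  12.47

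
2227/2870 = 2227/2870= 0.78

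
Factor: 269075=5^2 * 47^1 * 229^1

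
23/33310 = 23/33310=0.00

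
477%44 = 37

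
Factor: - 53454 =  - 2^1 * 3^1*59^1 * 151^1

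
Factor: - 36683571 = -3^1*31^1*79^1*4993^1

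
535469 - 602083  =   - 66614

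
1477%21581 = 1477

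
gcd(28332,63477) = 9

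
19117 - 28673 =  - 9556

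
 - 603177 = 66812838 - 67416015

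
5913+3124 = 9037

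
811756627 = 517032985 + 294723642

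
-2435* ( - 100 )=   243500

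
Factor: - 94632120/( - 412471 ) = 2^3*3^2*5^1*11^1 * 17^( - 1)*19^ (-1 ) *23^1*1039^1*1277^( - 1) 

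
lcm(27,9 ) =27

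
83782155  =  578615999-494833844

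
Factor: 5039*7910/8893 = 2^1*5^1* 7^1 *113^1* 5039^1 * 8893^( - 1) = 39858490/8893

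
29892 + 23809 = 53701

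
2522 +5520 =8042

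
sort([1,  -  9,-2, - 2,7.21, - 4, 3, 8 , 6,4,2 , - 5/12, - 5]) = [ - 9,-5 , - 4,-2,  -  2, - 5/12,1,2 , 3 , 4, 6, 7.21, 8]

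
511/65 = 511/65 = 7.86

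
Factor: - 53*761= -53^1*761^1= -40333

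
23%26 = 23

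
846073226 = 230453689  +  615619537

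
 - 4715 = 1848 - 6563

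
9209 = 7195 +2014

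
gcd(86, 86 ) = 86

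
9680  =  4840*2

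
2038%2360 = 2038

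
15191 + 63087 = 78278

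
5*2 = 10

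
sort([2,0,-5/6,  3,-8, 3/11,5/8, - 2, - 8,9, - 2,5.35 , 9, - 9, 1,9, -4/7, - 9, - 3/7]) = [ -9, - 9, - 8, - 8,-2, -2, - 5/6, - 4/7, - 3/7, 0,3/11,5/8, 1,2,3, 5.35,9,9,9 ]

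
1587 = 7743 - 6156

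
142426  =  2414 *59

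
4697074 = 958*4903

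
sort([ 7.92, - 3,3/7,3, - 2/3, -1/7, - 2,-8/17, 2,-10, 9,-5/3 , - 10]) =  [ - 10,-10,-3, - 2, - 5/3,  -  2/3,  -  8/17, - 1/7 , 3/7, 2, 3,7.92, 9]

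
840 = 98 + 742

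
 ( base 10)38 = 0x26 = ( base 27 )1B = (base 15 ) 28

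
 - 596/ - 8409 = 596/8409 = 0.07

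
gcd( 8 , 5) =1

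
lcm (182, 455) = 910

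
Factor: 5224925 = 5^2  *  208997^1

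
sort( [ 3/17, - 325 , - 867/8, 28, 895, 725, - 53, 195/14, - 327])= [ - 327,  -  325,-867/8, - 53, 3/17,195/14, 28, 725, 895 ] 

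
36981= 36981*1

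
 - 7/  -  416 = 7/416 = 0.02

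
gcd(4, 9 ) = 1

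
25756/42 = 12878/21 = 613.24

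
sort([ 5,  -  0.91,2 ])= [ - 0.91, 2, 5]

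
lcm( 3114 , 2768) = 24912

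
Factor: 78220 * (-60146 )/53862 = -2^2*3^(-1) * 5^1*17^1*29^1*47^( - 1)*61^1*191^( - 1 ) * 3911^1 =-2352310060/26931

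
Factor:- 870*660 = -574200 = - 2^3 * 3^2*5^2 *11^1*29^1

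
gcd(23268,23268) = 23268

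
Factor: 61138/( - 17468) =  -7/2 = - 2^( - 1)*7^1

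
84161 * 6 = 504966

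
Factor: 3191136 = 2^5*3^1*13^1*2557^1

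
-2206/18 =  - 123 + 4/9  =  -  122.56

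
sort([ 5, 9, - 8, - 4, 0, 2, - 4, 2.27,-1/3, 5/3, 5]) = [ -8,-4,-4, - 1/3, 0, 5/3,2,2.27, 5, 5, 9]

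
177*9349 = 1654773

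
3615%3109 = 506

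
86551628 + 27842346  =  114393974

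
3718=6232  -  2514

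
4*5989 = 23956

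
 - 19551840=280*( - 69828) 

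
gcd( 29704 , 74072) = 376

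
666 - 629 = 37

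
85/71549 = 85/71549 = 0.00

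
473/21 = 473/21 = 22.52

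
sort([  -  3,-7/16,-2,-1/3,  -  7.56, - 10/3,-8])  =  [ - 8, - 7.56, - 10/3,-3, - 2, - 7/16,  -  1/3] 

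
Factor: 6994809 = 3^3 * 31^1*61^1*137^1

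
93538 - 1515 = 92023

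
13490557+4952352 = 18442909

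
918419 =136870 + 781549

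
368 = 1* 368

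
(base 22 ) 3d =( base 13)61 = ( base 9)87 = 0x4F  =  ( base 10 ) 79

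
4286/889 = 4 +730/889 = 4.82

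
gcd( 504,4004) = 28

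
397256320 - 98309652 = 298946668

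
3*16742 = 50226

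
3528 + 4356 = 7884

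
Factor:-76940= -2^2*5^1  *3847^1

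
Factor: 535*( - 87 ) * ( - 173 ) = 8052285= 3^1*5^1*29^1* 107^1 * 173^1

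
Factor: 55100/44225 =76/61 = 2^2*19^1*61^( -1)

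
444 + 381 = 825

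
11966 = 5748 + 6218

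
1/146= 1/146 = 0.01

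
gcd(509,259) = 1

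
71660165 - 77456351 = -5796186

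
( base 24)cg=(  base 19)G0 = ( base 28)AO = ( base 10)304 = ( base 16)130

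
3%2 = 1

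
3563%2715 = 848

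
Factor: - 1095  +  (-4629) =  - 5724 = - 2^2*3^3*53^1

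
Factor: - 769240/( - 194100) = 2^1*3^(  -  1 ) * 5^(-1) *647^(-1 )*19231^1  =  38462/9705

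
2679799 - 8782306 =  - 6102507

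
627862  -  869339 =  - 241477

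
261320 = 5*52264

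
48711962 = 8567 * 5686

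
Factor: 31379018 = 2^1 * 11^1 *71^1* 20089^1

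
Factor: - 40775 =-5^2 * 7^1* 233^1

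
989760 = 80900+908860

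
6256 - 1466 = 4790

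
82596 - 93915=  - 11319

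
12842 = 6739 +6103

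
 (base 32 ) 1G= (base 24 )20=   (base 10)48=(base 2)110000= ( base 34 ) 1e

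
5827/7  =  832 + 3/7= 832.43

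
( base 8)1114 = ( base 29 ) k8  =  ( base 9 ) 723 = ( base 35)GS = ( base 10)588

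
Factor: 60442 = 2^1*47^1*643^1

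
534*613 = 327342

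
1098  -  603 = 495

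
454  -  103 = 351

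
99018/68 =1456 + 5/34 = 1456.15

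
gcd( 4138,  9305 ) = 1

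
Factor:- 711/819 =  - 79/91  =  - 7^(-1) * 13^( - 1)*79^1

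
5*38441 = 192205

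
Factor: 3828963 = 3^1*563^1*2267^1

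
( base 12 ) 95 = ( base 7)221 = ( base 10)113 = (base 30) 3N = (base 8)161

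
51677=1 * 51677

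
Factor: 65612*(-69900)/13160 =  - 2439510/7 = -2^1*3^1*5^1*7^( - 1)*233^1*349^1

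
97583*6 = 585498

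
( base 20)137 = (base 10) 467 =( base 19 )15B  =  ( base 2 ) 111010011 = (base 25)IH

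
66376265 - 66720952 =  - 344687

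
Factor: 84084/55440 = 91/60 = 2^( -2 )*3^(-1)*5^( - 1)*7^1*13^1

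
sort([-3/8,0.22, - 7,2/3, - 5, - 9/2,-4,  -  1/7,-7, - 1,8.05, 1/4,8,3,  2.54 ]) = [ - 7, -7, - 5, - 9/2, - 4,-1, - 3/8,-1/7,0.22,1/4,2/3, 2.54,3,8,8.05 ] 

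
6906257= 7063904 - 157647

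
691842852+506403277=1198246129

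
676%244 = 188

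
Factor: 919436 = 2^2*7^2*4691^1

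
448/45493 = 64/6499 = 0.01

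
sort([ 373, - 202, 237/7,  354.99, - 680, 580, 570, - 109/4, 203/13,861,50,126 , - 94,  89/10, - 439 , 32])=[ - 680,-439,-202, - 94, - 109/4,89/10,  203/13, 32, 237/7,50, 126,354.99, 373, 570,580,861 ]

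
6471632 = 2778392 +3693240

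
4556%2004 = 548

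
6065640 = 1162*5220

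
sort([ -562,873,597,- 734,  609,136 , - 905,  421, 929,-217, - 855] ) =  [ - 905, - 855, - 734, - 562, - 217,136,421,  597, 609, 873,929]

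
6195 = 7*885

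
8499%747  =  282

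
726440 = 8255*88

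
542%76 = 10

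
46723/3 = 15574 + 1/3 = 15574.33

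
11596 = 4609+6987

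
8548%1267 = 946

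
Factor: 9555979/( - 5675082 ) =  - 2^( - 1)*3^(  -  1)*7^( - 2)*97^ (- 1 )*199^(  -  1)*211^1*45289^1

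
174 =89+85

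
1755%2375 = 1755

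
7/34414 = 7/34414 = 0.00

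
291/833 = 291/833= 0.35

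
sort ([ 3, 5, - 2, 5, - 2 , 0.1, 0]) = [-2, - 2,0, 0.1, 3, 5, 5 ] 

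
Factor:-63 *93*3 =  - 3^4*7^1*31^1=   - 17577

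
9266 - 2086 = 7180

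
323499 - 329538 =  - 6039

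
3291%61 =58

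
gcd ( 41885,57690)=5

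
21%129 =21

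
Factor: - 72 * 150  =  -2^4*3^3*5^2 = -10800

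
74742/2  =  37371=37371.00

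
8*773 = 6184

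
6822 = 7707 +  - 885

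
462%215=32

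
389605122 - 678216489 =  - 288611367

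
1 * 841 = 841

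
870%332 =206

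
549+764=1313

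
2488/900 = 2 + 172/225 = 2.76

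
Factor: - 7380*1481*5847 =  - 2^2*3^3*5^1*41^1*1481^1*1949^1  =  - 63906423660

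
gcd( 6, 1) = 1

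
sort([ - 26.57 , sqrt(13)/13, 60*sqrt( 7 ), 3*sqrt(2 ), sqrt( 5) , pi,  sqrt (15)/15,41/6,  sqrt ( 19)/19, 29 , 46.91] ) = [ - 26.57,sqrt ( 19)/19, sqrt(15)/15,sqrt(13)/13,sqrt( 5 ), pi , 3*sqrt(2),  41/6, 29, 46.91,  60* sqrt( 7)]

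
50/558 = 25/279= 0.09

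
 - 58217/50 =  - 1165 +33/50=- 1164.34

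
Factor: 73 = 73^1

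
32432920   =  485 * 66872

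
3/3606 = 1/1202 = 0.00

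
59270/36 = 1646 + 7/18 = 1646.39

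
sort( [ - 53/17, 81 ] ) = [ - 53/17,81]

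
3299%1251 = 797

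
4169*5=20845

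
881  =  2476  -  1595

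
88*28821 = 2536248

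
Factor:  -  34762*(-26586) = 2^2*3^2*7^2 * 13^1*191^1*211^1 = 924182532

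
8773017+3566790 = 12339807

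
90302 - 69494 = 20808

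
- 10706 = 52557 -63263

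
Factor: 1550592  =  2^8*3^2 *673^1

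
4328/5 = 865 + 3/5 = 865.60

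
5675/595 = 9 + 64/119=9.54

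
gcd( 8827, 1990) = 1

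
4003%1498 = 1007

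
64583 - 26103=38480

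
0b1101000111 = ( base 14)43D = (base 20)21j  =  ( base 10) 839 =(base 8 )1507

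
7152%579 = 204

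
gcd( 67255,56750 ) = 5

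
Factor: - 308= -2^2*7^1*11^1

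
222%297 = 222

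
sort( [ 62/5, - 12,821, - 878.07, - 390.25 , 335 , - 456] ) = [ - 878.07, - 456, - 390.25, - 12, 62/5,  335, 821]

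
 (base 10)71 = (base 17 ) 43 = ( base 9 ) 78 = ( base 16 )47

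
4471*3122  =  13958462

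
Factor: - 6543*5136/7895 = - 2^4*3^3*5^( - 1)*107^1*727^1*1579^( - 1 ) = - 33604848/7895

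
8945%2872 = 329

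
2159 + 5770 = 7929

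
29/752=29/752=0.04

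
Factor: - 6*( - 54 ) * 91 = 2^2 * 3^4*7^1*13^1 = 29484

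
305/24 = 12 + 17/24 = 12.71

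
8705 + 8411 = 17116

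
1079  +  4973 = 6052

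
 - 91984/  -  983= 93+565/983  =  93.57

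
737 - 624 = 113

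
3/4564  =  3/4564  =  0.00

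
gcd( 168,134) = 2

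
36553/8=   4569 + 1/8= 4569.12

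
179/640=179/640 = 0.28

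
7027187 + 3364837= 10392024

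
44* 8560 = 376640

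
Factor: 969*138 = 133722= 2^1 * 3^2*17^1*19^1 * 23^1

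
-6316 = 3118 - 9434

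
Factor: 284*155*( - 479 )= -21085580 = -  2^2*5^1*31^1*71^1*479^1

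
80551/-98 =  - 822 + 5/98 = - 821.95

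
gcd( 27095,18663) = 1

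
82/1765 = 82/1765 = 0.05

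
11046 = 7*1578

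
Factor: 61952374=2^1*11^1*2816017^1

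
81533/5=81533/5 = 16306.60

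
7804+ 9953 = 17757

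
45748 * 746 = 34128008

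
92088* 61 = 5617368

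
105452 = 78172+27280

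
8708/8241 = 1+467/8241 = 1.06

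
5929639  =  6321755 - 392116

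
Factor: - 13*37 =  - 481 = - 13^1*37^1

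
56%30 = 26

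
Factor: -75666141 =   -  3^2*8407349^1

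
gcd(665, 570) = 95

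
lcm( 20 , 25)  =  100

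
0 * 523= 0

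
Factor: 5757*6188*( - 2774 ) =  - 98821852584 = - 2^3*3^1*7^1*13^1*17^1*19^2*73^1*101^1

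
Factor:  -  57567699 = -3^3 * 7^2*53^1 * 821^1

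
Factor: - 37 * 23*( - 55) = 5^1*11^1*23^1 *37^1 = 46805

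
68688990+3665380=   72354370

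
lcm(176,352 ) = 352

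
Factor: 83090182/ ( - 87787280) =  - 5935013/6270520 = -2^( - 3) * 5^(-1 )*7^1 * 59^(  -  1)*167^1*2657^(-1 )*5077^1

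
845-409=436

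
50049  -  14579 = 35470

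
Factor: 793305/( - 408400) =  - 158661/81680= - 2^( - 4 ) * 3^2*5^( - 1)*  17^2*61^1* 1021^( - 1)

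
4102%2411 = 1691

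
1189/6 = 198 +1/6 = 198.17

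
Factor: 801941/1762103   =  17^1 * 23^1*139^( - 1)*293^1 * 1811^( - 1)= 114563/251729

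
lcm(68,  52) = 884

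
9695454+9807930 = 19503384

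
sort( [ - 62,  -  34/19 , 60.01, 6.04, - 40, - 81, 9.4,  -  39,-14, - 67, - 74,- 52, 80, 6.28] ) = [-81, - 74, - 67 , - 62, -52, - 40 , - 39,-14, - 34/19,6.04, 6.28,9.4, 60.01,80] 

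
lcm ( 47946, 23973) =47946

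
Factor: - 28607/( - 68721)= 3^( - 1)* 22907^( - 1 ) * 28607^1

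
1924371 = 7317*263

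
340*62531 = 21260540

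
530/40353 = 530/40353 = 0.01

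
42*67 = 2814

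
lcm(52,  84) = 1092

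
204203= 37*5519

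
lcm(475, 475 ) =475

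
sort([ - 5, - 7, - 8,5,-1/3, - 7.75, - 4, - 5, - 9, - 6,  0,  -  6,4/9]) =[ - 9,  -  8, - 7.75,  -  7,-6, - 6, - 5, - 5,-4,- 1/3, 0 , 4/9,5]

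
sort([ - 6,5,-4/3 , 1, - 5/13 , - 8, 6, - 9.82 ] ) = [-9.82, -8, - 6,-4/3,- 5/13,1, 5, 6] 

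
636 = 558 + 78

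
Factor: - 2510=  - 2^1*5^1*251^1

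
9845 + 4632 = 14477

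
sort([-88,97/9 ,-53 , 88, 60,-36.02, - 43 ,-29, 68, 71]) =[  -  88, - 53, - 43,  -  36.02, - 29, 97/9,60, 68, 71, 88]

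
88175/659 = 88175/659   =  133.80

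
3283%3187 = 96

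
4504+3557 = 8061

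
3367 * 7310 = 24612770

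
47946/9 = 5327  +  1/3 = 5327.33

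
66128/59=1120 + 48/59 = 1120.81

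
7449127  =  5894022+1555105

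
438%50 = 38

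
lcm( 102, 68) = 204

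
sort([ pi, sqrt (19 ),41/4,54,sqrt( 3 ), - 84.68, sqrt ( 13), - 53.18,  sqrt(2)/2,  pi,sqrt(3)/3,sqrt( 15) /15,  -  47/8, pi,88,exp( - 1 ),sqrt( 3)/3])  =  [-84.68, - 53.18,-47/8,sqrt(15) /15, exp( - 1 ), sqrt( 3)/3, sqrt(3) /3,sqrt (2) /2, sqrt (3 ), pi,pi,pi, sqrt( 13),sqrt (19), 41/4, 54, 88]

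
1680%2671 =1680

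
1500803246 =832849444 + 667953802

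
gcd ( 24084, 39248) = 892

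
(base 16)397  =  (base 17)331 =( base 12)647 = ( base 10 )919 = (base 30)10J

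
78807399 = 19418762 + 59388637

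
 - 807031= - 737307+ - 69724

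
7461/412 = 18 + 45/412 = 18.11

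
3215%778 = 103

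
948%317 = 314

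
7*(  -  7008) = - 49056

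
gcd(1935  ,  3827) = 43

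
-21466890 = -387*55470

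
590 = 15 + 575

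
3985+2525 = 6510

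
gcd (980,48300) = 140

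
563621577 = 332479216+231142361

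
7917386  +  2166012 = 10083398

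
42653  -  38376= 4277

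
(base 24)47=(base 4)1213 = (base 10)103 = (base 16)67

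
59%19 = 2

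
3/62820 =1/20940 = 0.00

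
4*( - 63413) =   -  253652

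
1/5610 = 1/5610  =  0.00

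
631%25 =6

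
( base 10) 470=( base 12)332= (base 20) 13a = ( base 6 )2102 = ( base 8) 726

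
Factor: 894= 2^1*3^1*149^1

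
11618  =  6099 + 5519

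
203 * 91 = 18473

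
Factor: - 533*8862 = -2^1*3^1*7^1*13^1*41^1*211^1  =  - 4723446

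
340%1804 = 340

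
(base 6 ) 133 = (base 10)57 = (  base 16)39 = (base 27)23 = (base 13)45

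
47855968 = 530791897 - 482935929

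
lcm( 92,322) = 644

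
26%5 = 1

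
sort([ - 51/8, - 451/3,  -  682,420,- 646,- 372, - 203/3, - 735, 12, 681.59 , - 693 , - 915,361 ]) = [ - 915,  -  735, - 693, - 682, - 646,  -  372,  -  451/3, - 203/3 , - 51/8,12 , 361,  420, 681.59 ]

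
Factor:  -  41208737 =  - 41208737^1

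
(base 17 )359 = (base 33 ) t4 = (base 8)1701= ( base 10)961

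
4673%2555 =2118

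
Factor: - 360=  - 2^3*3^2 * 5^1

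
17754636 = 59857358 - 42102722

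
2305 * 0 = 0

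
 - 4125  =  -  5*825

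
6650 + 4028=10678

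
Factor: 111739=19^1*5881^1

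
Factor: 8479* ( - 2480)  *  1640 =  - 34485788800 = - 2^7*5^2 *31^1*41^1 * 61^1 * 139^1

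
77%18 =5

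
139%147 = 139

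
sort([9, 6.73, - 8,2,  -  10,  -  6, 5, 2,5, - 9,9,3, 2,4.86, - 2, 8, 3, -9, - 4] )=[ - 10, -9, - 9, - 8, - 6,  -  4, - 2,  2,  2,2,3, 3, 4.86, 5,  5, 6.73, 8, 9,9]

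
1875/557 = 1875/557= 3.37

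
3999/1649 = 2 + 701/1649 = 2.43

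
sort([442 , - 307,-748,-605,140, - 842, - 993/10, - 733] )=[ - 842, - 748 ,-733, - 605, - 307, - 993/10, 140  ,  442]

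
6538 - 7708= -1170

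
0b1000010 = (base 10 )66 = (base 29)28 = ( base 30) 26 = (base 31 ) 24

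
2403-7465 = - 5062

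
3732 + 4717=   8449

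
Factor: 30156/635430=2^1* 5^( - 1 )*7^1*59^( - 1 )=   14/295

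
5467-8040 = -2573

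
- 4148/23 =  - 4148/23 = - 180.35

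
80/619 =80/619  =  0.13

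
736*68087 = 50112032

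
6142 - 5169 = 973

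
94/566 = 47/283 = 0.17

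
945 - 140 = 805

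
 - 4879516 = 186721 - 5066237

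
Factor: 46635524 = 2^2*13^1*896837^1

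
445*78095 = 34752275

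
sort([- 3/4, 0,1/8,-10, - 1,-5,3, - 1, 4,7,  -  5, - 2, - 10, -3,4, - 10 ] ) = [ - 10 ,-10, - 10, - 5, - 5, - 3, - 2, - 1, - 1, - 3/4, 0,1/8,3 , 4, 4,7]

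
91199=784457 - 693258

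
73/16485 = 73/16485 = 0.00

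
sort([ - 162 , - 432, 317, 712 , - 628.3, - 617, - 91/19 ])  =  [ - 628.3, - 617, - 432,  -  162,-91/19, 317, 712 ]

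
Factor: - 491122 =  - 2^1 * 245561^1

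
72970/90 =810 +7/9 = 810.78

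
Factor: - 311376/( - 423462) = 3992/5429 = 2^3*61^( - 1)*89^( - 1)*499^1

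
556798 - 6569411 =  - 6012613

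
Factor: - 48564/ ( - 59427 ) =76/93 = 2^2 * 3^( - 1 ) * 19^1*31^( - 1 ) 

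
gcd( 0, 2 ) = 2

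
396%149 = 98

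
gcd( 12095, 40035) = 5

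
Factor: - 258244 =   -  2^2*7^1*23^1* 401^1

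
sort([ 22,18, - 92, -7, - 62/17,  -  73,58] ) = [  -  92, - 73,-7, - 62/17,18,22,58]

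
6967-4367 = 2600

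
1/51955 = 1/51955 = 0.00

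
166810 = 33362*5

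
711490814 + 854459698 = 1565950512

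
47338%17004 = 13330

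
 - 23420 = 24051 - 47471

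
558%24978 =558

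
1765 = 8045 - 6280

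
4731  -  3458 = 1273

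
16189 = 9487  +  6702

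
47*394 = 18518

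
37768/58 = 651 + 5/29= 651.17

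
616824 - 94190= 522634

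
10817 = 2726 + 8091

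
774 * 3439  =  2661786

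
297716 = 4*74429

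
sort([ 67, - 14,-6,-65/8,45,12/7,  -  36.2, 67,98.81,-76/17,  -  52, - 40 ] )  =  [- 52, - 40, - 36.2,-14, - 65/8, - 6, - 76/17 , 12/7, 45, 67,67,98.81] 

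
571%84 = 67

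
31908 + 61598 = 93506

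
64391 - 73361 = - 8970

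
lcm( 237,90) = 7110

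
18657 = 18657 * 1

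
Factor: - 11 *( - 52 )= 572 =2^2*11^1*13^1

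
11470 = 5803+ 5667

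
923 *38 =35074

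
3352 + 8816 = 12168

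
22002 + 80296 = 102298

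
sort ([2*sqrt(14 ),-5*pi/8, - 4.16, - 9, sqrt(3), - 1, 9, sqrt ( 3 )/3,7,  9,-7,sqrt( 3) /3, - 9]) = [ - 9 , - 9, - 7, - 4.16, - 5*pi/8 , - 1,  sqrt( 3)/3,  sqrt( 3)/3,sqrt( 3), 7, 2 * sqrt( 14),  9 , 9]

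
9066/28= 323 + 11/14 = 323.79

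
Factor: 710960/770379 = 2^4*3^( - 1)*5^1*491^( - 1 )*523^( - 1)*8887^1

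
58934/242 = 243+64/121  =  243.53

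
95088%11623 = 2104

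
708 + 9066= 9774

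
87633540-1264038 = 86369502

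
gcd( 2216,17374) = 2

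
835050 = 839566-4516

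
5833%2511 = 811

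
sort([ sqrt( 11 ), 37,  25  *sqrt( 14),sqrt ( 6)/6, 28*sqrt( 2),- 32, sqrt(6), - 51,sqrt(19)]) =[ - 51, - 32, sqrt(6 ) /6, sqrt ( 6 ),sqrt(11), sqrt( 19), 37, 28*sqrt(2) , 25 * sqrt( 14)]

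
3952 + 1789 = 5741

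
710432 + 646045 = 1356477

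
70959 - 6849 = 64110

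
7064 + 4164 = 11228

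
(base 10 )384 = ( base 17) 15a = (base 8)600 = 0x180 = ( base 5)3014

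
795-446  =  349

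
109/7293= 109/7293  =  0.01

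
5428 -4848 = 580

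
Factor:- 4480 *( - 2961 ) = 2^7*3^2*5^1*7^2*47^1 =13265280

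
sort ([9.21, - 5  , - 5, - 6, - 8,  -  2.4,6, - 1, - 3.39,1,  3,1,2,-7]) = [ - 8, - 7,  -  6, - 5,-5, - 3.39, - 2.4, - 1 , 1,1,2,3 , 6,9.21]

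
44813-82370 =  - 37557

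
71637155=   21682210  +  49954945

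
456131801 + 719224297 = 1175356098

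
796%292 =212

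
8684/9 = 8684/9 = 964.89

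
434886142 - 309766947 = 125119195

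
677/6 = 112 + 5/6 = 112.83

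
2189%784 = 621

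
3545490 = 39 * 90910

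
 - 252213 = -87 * 2899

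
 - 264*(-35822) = 9457008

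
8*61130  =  489040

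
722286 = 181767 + 540519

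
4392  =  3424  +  968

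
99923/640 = 99923/640 = 156.13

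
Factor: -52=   -  2^2*13^1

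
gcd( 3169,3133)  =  1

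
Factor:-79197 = - 3^1 * 26399^1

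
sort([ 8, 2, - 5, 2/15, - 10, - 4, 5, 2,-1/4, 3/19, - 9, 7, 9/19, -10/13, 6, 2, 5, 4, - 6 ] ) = [-10, - 9, - 6 , - 5, - 4, - 10/13,-1/4, 2/15,3/19, 9/19 , 2, 2,2,4,  5, 5, 6, 7, 8]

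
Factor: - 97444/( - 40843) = 2^2*11^( - 1 )*17^1*47^( -1 )*79^( - 1)*1433^1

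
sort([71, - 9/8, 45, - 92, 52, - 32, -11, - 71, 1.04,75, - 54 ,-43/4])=[ - 92,-71, - 54, - 32,  -  11,-43/4,-9/8,  1.04,45,  52,71, 75]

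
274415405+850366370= 1124781775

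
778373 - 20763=757610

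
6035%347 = 136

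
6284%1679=1247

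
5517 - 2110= 3407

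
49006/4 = 12251 + 1/2 = 12251.50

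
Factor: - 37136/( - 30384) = 11/9 = 3^( - 2 )*11^1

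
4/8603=4/8603 = 0.00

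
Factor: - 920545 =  - 5^1 * 31^1 *5939^1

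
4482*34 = 152388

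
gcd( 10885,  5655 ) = 5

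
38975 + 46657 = 85632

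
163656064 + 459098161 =622754225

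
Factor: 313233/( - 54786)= - 263/46 = - 2^( - 1)*23^( - 1 )*263^1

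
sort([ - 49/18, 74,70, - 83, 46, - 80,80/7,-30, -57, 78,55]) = [ - 83, - 80  ,  -  57, - 30, - 49/18, 80/7, 46,  55, 70, 74, 78]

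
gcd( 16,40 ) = 8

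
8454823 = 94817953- 86363130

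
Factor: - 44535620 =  - 2^2*5^1*19^1*233^1*503^1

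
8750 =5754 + 2996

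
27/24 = 9/8 = 1.12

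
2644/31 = 2644/31 = 85.29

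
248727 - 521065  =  -272338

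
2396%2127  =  269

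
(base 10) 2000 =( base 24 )3B8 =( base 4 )133100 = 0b11111010000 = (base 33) 1RK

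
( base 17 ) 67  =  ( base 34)37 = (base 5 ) 414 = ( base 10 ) 109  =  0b1101101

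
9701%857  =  274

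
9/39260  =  9/39260 = 0.00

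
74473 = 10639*7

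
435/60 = 7 + 1/4= 7.25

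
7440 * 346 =2574240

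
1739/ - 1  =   - 1739/1 = - 1739.00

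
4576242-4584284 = -8042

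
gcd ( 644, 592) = 4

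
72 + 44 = 116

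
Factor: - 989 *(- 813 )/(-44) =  - 2^( - 2)*3^1*11^(  -  1)*23^1 * 43^1* 271^1= -  804057/44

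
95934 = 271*354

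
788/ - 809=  - 1 + 21/809=- 0.97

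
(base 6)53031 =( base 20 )hh7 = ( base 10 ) 7147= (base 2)1101111101011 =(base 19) 10f3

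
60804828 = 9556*6363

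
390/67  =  390/67 = 5.82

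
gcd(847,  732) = 1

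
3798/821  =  3798/821 = 4.63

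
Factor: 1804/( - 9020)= -5^( - 1) = - 1/5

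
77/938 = 11/134 = 0.08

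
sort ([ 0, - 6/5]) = [ - 6/5,  0]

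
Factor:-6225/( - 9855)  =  3^( - 2)*5^1*73^( - 1)*83^1 = 415/657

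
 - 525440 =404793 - 930233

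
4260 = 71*60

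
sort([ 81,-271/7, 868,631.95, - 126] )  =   [ - 126, - 271/7, 81 , 631.95,868]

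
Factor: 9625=5^3*7^1*11^1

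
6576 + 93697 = 100273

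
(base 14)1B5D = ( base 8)11567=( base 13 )2364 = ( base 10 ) 4983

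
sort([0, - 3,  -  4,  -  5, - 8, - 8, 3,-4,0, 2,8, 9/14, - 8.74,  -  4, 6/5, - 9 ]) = [ - 9,- 8.74,-8,-8, - 5 , - 4, - 4,  -  4,-3, 0,0, 9/14, 6/5,2,3, 8]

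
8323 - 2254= 6069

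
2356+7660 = 10016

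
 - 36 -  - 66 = 30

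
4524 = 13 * 348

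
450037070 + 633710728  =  1083747798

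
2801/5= 2801/5= 560.20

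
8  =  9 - 1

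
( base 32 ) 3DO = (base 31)3K9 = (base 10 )3512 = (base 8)6670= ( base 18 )af2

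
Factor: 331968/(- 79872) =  - 133/32 = - 2^( - 5)*7^1*19^1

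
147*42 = 6174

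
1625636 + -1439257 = 186379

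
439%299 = 140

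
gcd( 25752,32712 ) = 696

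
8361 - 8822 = -461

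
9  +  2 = 11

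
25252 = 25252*1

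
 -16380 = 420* ( - 39 ) 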